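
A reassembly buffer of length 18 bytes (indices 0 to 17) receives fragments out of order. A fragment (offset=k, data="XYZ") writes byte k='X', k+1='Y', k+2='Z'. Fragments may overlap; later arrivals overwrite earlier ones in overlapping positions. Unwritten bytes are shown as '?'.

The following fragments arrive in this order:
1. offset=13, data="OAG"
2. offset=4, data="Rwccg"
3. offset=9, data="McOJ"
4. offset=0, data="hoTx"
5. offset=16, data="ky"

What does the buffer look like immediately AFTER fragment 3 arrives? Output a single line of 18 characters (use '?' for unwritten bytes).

Answer: ????RwccgMcOJOAG??

Derivation:
Fragment 1: offset=13 data="OAG" -> buffer=?????????????OAG??
Fragment 2: offset=4 data="Rwccg" -> buffer=????Rwccg????OAG??
Fragment 3: offset=9 data="McOJ" -> buffer=????RwccgMcOJOAG??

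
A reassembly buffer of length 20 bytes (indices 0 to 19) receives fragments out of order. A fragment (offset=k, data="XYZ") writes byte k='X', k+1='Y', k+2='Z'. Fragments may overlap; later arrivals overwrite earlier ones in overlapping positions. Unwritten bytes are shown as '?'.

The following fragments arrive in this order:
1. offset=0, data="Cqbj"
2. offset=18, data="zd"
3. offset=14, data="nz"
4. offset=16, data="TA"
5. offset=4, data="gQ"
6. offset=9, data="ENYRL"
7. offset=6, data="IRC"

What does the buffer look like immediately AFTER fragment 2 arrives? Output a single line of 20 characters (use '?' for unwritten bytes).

Answer: Cqbj??????????????zd

Derivation:
Fragment 1: offset=0 data="Cqbj" -> buffer=Cqbj????????????????
Fragment 2: offset=18 data="zd" -> buffer=Cqbj??????????????zd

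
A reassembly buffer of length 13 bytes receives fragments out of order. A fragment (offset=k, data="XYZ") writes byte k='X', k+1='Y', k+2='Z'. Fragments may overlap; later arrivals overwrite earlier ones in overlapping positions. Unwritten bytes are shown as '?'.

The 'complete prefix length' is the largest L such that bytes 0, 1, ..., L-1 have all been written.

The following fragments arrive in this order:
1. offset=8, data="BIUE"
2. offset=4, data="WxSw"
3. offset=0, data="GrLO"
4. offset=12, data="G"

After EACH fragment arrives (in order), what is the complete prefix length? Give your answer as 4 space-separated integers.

Answer: 0 0 12 13

Derivation:
Fragment 1: offset=8 data="BIUE" -> buffer=????????BIUE? -> prefix_len=0
Fragment 2: offset=4 data="WxSw" -> buffer=????WxSwBIUE? -> prefix_len=0
Fragment 3: offset=0 data="GrLO" -> buffer=GrLOWxSwBIUE? -> prefix_len=12
Fragment 4: offset=12 data="G" -> buffer=GrLOWxSwBIUEG -> prefix_len=13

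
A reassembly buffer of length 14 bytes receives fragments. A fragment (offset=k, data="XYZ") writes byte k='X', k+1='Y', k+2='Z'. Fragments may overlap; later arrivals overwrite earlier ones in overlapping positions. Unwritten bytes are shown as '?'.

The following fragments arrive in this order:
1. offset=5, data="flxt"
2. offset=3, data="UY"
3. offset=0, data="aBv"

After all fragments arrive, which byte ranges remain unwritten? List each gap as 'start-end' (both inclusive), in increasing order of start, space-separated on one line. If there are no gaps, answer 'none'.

Fragment 1: offset=5 len=4
Fragment 2: offset=3 len=2
Fragment 3: offset=0 len=3
Gaps: 9-13

Answer: 9-13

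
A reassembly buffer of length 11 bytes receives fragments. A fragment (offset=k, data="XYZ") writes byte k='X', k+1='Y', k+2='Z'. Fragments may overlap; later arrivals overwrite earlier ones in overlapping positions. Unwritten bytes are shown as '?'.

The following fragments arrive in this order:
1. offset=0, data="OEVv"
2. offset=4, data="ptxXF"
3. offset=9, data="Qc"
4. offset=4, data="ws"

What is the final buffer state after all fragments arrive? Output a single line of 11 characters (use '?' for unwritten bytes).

Answer: OEVvwsxXFQc

Derivation:
Fragment 1: offset=0 data="OEVv" -> buffer=OEVv???????
Fragment 2: offset=4 data="ptxXF" -> buffer=OEVvptxXF??
Fragment 3: offset=9 data="Qc" -> buffer=OEVvptxXFQc
Fragment 4: offset=4 data="ws" -> buffer=OEVvwsxXFQc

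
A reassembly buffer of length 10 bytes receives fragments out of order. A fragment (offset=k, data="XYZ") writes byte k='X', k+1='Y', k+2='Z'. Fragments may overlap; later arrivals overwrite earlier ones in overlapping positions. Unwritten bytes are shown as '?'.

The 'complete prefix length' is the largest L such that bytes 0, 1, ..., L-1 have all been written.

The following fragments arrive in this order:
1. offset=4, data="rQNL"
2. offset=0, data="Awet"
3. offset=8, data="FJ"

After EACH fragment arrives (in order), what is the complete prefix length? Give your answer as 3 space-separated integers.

Fragment 1: offset=4 data="rQNL" -> buffer=????rQNL?? -> prefix_len=0
Fragment 2: offset=0 data="Awet" -> buffer=AwetrQNL?? -> prefix_len=8
Fragment 3: offset=8 data="FJ" -> buffer=AwetrQNLFJ -> prefix_len=10

Answer: 0 8 10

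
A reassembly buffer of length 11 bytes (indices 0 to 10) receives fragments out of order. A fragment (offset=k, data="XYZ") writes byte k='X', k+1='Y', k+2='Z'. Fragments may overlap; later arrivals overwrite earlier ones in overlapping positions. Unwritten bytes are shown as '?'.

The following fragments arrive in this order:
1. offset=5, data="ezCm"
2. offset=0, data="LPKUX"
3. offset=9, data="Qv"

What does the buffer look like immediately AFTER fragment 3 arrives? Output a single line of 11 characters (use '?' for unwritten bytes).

Answer: LPKUXezCmQv

Derivation:
Fragment 1: offset=5 data="ezCm" -> buffer=?????ezCm??
Fragment 2: offset=0 data="LPKUX" -> buffer=LPKUXezCm??
Fragment 3: offset=9 data="Qv" -> buffer=LPKUXezCmQv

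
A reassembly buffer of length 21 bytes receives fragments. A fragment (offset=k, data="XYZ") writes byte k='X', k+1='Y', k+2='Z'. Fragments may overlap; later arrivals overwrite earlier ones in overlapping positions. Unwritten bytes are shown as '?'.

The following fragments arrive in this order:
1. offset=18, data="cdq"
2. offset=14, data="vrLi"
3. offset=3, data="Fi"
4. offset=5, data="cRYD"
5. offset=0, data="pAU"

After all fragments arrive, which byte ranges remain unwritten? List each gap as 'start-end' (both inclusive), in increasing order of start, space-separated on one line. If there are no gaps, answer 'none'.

Fragment 1: offset=18 len=3
Fragment 2: offset=14 len=4
Fragment 3: offset=3 len=2
Fragment 4: offset=5 len=4
Fragment 5: offset=0 len=3
Gaps: 9-13

Answer: 9-13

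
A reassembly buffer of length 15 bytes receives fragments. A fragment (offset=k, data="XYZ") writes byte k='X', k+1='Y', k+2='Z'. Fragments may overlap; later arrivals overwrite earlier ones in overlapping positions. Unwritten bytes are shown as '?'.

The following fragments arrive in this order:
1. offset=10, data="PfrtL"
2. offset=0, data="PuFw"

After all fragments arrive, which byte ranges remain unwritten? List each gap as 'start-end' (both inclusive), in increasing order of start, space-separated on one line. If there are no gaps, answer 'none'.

Fragment 1: offset=10 len=5
Fragment 2: offset=0 len=4
Gaps: 4-9

Answer: 4-9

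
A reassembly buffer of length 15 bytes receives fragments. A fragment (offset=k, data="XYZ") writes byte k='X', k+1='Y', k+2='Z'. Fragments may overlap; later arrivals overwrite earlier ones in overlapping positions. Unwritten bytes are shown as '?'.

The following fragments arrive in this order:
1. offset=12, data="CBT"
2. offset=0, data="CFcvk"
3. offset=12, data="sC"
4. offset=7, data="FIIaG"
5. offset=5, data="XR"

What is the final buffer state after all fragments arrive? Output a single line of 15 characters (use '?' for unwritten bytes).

Answer: CFcvkXRFIIaGsCT

Derivation:
Fragment 1: offset=12 data="CBT" -> buffer=????????????CBT
Fragment 2: offset=0 data="CFcvk" -> buffer=CFcvk???????CBT
Fragment 3: offset=12 data="sC" -> buffer=CFcvk???????sCT
Fragment 4: offset=7 data="FIIaG" -> buffer=CFcvk??FIIaGsCT
Fragment 5: offset=5 data="XR" -> buffer=CFcvkXRFIIaGsCT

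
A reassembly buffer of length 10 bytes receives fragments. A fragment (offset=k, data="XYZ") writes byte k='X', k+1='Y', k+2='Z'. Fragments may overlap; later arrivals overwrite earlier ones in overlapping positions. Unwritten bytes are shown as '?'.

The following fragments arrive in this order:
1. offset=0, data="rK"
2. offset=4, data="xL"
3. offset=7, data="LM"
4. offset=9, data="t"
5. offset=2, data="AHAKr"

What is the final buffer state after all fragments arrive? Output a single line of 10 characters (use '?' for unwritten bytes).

Answer: rKAHAKrLMt

Derivation:
Fragment 1: offset=0 data="rK" -> buffer=rK????????
Fragment 2: offset=4 data="xL" -> buffer=rK??xL????
Fragment 3: offset=7 data="LM" -> buffer=rK??xL?LM?
Fragment 4: offset=9 data="t" -> buffer=rK??xL?LMt
Fragment 5: offset=2 data="AHAKr" -> buffer=rKAHAKrLMt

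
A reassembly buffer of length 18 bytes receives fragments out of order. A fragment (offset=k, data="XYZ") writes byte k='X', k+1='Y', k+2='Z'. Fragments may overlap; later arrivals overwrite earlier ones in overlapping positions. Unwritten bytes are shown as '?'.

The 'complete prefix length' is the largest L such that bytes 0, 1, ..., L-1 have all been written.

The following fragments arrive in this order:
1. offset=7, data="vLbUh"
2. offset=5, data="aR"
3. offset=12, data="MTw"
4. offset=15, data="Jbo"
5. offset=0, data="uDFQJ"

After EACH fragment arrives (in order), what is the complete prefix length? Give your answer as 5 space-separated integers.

Fragment 1: offset=7 data="vLbUh" -> buffer=???????vLbUh?????? -> prefix_len=0
Fragment 2: offset=5 data="aR" -> buffer=?????aRvLbUh?????? -> prefix_len=0
Fragment 3: offset=12 data="MTw" -> buffer=?????aRvLbUhMTw??? -> prefix_len=0
Fragment 4: offset=15 data="Jbo" -> buffer=?????aRvLbUhMTwJbo -> prefix_len=0
Fragment 5: offset=0 data="uDFQJ" -> buffer=uDFQJaRvLbUhMTwJbo -> prefix_len=18

Answer: 0 0 0 0 18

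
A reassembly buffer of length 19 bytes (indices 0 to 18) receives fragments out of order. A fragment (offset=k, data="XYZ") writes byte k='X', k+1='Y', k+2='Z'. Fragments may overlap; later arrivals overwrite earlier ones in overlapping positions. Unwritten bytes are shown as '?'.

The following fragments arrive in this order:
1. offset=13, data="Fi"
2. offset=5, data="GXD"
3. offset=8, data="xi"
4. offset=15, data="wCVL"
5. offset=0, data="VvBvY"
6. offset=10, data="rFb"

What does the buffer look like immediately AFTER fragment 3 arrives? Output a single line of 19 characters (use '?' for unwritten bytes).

Answer: ?????GXDxi???Fi????

Derivation:
Fragment 1: offset=13 data="Fi" -> buffer=?????????????Fi????
Fragment 2: offset=5 data="GXD" -> buffer=?????GXD?????Fi????
Fragment 3: offset=8 data="xi" -> buffer=?????GXDxi???Fi????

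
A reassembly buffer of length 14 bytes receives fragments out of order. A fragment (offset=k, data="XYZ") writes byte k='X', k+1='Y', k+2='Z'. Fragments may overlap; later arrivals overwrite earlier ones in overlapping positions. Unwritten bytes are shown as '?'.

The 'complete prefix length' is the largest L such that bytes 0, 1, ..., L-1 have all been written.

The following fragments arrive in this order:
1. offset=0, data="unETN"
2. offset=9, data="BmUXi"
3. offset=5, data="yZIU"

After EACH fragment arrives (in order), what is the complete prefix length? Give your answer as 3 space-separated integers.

Answer: 5 5 14

Derivation:
Fragment 1: offset=0 data="unETN" -> buffer=unETN????????? -> prefix_len=5
Fragment 2: offset=9 data="BmUXi" -> buffer=unETN????BmUXi -> prefix_len=5
Fragment 3: offset=5 data="yZIU" -> buffer=unETNyZIUBmUXi -> prefix_len=14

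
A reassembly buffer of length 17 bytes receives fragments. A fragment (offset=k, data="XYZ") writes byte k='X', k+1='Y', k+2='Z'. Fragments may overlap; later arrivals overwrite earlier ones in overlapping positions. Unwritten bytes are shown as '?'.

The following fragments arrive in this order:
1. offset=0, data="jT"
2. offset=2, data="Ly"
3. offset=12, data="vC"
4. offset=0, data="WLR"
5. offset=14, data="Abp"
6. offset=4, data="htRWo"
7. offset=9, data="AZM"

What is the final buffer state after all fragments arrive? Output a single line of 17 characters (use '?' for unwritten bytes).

Answer: WLRyhtRWoAZMvCAbp

Derivation:
Fragment 1: offset=0 data="jT" -> buffer=jT???????????????
Fragment 2: offset=2 data="Ly" -> buffer=jTLy?????????????
Fragment 3: offset=12 data="vC" -> buffer=jTLy????????vC???
Fragment 4: offset=0 data="WLR" -> buffer=WLRy????????vC???
Fragment 5: offset=14 data="Abp" -> buffer=WLRy????????vCAbp
Fragment 6: offset=4 data="htRWo" -> buffer=WLRyhtRWo???vCAbp
Fragment 7: offset=9 data="AZM" -> buffer=WLRyhtRWoAZMvCAbp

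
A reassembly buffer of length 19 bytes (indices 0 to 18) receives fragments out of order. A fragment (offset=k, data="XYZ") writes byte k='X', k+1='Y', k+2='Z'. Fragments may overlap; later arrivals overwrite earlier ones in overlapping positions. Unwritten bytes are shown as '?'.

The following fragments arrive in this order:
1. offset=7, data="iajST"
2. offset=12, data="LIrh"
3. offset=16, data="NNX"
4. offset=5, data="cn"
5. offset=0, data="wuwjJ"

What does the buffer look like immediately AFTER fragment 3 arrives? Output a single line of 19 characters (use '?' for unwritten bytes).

Fragment 1: offset=7 data="iajST" -> buffer=???????iajST???????
Fragment 2: offset=12 data="LIrh" -> buffer=???????iajSTLIrh???
Fragment 3: offset=16 data="NNX" -> buffer=???????iajSTLIrhNNX

Answer: ???????iajSTLIrhNNX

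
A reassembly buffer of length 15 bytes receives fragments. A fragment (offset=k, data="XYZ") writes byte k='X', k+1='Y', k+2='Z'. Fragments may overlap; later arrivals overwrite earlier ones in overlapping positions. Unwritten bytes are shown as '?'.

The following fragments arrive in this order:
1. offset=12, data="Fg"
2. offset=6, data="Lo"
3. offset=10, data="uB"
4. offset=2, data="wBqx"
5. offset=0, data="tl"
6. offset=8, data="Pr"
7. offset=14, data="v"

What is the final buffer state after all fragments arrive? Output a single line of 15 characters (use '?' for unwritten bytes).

Answer: tlwBqxLoPruBFgv

Derivation:
Fragment 1: offset=12 data="Fg" -> buffer=????????????Fg?
Fragment 2: offset=6 data="Lo" -> buffer=??????Lo????Fg?
Fragment 3: offset=10 data="uB" -> buffer=??????Lo??uBFg?
Fragment 4: offset=2 data="wBqx" -> buffer=??wBqxLo??uBFg?
Fragment 5: offset=0 data="tl" -> buffer=tlwBqxLo??uBFg?
Fragment 6: offset=8 data="Pr" -> buffer=tlwBqxLoPruBFg?
Fragment 7: offset=14 data="v" -> buffer=tlwBqxLoPruBFgv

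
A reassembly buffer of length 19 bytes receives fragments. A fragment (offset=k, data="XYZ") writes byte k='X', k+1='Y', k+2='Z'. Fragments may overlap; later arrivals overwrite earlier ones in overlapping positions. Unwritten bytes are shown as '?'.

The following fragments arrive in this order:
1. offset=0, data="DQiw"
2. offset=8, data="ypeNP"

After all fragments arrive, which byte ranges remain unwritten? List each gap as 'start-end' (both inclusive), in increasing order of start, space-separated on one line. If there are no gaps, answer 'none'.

Fragment 1: offset=0 len=4
Fragment 2: offset=8 len=5
Gaps: 4-7 13-18

Answer: 4-7 13-18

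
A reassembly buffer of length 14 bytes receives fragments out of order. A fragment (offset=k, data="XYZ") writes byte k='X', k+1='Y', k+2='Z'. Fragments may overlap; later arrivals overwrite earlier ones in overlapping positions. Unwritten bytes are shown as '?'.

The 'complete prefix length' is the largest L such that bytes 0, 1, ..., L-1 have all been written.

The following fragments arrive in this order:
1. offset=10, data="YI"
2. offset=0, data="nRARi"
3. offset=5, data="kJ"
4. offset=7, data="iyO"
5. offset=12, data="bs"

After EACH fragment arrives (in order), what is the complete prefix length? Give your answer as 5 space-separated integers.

Answer: 0 5 7 12 14

Derivation:
Fragment 1: offset=10 data="YI" -> buffer=??????????YI?? -> prefix_len=0
Fragment 2: offset=0 data="nRARi" -> buffer=nRARi?????YI?? -> prefix_len=5
Fragment 3: offset=5 data="kJ" -> buffer=nRARikJ???YI?? -> prefix_len=7
Fragment 4: offset=7 data="iyO" -> buffer=nRARikJiyOYI?? -> prefix_len=12
Fragment 5: offset=12 data="bs" -> buffer=nRARikJiyOYIbs -> prefix_len=14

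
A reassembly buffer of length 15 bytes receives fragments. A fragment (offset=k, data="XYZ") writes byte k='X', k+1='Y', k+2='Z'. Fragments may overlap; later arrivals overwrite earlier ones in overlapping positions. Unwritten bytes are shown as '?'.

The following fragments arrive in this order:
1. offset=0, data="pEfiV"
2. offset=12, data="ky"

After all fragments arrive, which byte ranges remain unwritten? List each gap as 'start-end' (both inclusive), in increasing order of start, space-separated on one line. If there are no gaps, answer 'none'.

Answer: 5-11 14-14

Derivation:
Fragment 1: offset=0 len=5
Fragment 2: offset=12 len=2
Gaps: 5-11 14-14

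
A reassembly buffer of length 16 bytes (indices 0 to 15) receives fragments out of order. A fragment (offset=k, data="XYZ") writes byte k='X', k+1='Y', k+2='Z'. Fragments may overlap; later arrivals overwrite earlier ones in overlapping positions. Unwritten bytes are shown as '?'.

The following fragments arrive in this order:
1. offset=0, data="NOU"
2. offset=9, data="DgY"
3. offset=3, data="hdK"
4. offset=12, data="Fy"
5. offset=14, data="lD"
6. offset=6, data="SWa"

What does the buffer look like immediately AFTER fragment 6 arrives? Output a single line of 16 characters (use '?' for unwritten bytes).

Fragment 1: offset=0 data="NOU" -> buffer=NOU?????????????
Fragment 2: offset=9 data="DgY" -> buffer=NOU??????DgY????
Fragment 3: offset=3 data="hdK" -> buffer=NOUhdK???DgY????
Fragment 4: offset=12 data="Fy" -> buffer=NOUhdK???DgYFy??
Fragment 5: offset=14 data="lD" -> buffer=NOUhdK???DgYFylD
Fragment 6: offset=6 data="SWa" -> buffer=NOUhdKSWaDgYFylD

Answer: NOUhdKSWaDgYFylD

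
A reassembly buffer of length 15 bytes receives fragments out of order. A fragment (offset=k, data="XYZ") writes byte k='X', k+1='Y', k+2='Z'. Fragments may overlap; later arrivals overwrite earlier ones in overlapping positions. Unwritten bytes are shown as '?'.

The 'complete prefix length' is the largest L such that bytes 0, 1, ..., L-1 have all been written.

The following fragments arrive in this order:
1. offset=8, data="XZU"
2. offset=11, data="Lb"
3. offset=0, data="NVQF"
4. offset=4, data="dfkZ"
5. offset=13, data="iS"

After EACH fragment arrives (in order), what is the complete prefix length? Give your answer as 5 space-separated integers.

Fragment 1: offset=8 data="XZU" -> buffer=????????XZU???? -> prefix_len=0
Fragment 2: offset=11 data="Lb" -> buffer=????????XZULb?? -> prefix_len=0
Fragment 3: offset=0 data="NVQF" -> buffer=NVQF????XZULb?? -> prefix_len=4
Fragment 4: offset=4 data="dfkZ" -> buffer=NVQFdfkZXZULb?? -> prefix_len=13
Fragment 5: offset=13 data="iS" -> buffer=NVQFdfkZXZULbiS -> prefix_len=15

Answer: 0 0 4 13 15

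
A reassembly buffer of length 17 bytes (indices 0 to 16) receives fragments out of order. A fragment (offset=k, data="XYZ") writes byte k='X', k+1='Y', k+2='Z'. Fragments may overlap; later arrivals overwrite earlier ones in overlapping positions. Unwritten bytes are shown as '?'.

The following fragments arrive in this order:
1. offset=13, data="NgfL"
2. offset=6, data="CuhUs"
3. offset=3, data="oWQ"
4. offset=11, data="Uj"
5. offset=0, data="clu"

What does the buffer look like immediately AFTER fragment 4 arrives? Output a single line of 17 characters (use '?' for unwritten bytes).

Answer: ???oWQCuhUsUjNgfL

Derivation:
Fragment 1: offset=13 data="NgfL" -> buffer=?????????????NgfL
Fragment 2: offset=6 data="CuhUs" -> buffer=??????CuhUs??NgfL
Fragment 3: offset=3 data="oWQ" -> buffer=???oWQCuhUs??NgfL
Fragment 4: offset=11 data="Uj" -> buffer=???oWQCuhUsUjNgfL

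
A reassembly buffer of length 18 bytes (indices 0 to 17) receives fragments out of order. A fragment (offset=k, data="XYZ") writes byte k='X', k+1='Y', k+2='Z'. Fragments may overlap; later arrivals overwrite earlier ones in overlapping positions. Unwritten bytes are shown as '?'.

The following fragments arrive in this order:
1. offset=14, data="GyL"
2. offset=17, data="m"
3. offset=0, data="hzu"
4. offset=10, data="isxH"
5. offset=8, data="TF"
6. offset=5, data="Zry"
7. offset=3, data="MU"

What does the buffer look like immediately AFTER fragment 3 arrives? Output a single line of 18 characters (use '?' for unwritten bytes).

Fragment 1: offset=14 data="GyL" -> buffer=??????????????GyL?
Fragment 2: offset=17 data="m" -> buffer=??????????????GyLm
Fragment 3: offset=0 data="hzu" -> buffer=hzu???????????GyLm

Answer: hzu???????????GyLm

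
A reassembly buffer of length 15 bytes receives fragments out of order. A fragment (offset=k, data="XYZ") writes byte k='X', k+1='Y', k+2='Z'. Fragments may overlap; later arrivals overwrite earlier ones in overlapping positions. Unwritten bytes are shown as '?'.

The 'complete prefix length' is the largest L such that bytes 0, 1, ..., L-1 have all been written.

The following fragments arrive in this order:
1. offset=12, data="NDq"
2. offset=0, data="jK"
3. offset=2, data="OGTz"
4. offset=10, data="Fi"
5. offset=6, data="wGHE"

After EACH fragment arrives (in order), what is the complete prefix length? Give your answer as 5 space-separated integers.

Fragment 1: offset=12 data="NDq" -> buffer=????????????NDq -> prefix_len=0
Fragment 2: offset=0 data="jK" -> buffer=jK??????????NDq -> prefix_len=2
Fragment 3: offset=2 data="OGTz" -> buffer=jKOGTz??????NDq -> prefix_len=6
Fragment 4: offset=10 data="Fi" -> buffer=jKOGTz????FiNDq -> prefix_len=6
Fragment 5: offset=6 data="wGHE" -> buffer=jKOGTzwGHEFiNDq -> prefix_len=15

Answer: 0 2 6 6 15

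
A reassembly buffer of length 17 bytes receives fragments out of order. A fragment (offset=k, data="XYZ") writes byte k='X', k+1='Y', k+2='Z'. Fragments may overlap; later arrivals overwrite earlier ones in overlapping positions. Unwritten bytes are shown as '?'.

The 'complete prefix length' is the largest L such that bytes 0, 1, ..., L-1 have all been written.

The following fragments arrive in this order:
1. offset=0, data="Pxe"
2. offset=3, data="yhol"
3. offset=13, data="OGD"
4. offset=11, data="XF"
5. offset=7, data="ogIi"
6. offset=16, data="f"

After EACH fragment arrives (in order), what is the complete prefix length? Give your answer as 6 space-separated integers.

Fragment 1: offset=0 data="Pxe" -> buffer=Pxe?????????????? -> prefix_len=3
Fragment 2: offset=3 data="yhol" -> buffer=Pxeyhol?????????? -> prefix_len=7
Fragment 3: offset=13 data="OGD" -> buffer=Pxeyhol??????OGD? -> prefix_len=7
Fragment 4: offset=11 data="XF" -> buffer=Pxeyhol????XFOGD? -> prefix_len=7
Fragment 5: offset=7 data="ogIi" -> buffer=PxeyhologIiXFOGD? -> prefix_len=16
Fragment 6: offset=16 data="f" -> buffer=PxeyhologIiXFOGDf -> prefix_len=17

Answer: 3 7 7 7 16 17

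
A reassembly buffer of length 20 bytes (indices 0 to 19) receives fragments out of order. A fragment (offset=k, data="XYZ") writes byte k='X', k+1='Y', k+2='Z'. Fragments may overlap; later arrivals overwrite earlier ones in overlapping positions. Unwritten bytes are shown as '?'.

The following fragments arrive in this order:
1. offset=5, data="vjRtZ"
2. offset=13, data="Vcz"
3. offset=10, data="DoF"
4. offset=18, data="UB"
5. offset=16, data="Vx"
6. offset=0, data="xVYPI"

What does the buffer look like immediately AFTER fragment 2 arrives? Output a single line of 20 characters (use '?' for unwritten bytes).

Answer: ?????vjRtZ???Vcz????

Derivation:
Fragment 1: offset=5 data="vjRtZ" -> buffer=?????vjRtZ??????????
Fragment 2: offset=13 data="Vcz" -> buffer=?????vjRtZ???Vcz????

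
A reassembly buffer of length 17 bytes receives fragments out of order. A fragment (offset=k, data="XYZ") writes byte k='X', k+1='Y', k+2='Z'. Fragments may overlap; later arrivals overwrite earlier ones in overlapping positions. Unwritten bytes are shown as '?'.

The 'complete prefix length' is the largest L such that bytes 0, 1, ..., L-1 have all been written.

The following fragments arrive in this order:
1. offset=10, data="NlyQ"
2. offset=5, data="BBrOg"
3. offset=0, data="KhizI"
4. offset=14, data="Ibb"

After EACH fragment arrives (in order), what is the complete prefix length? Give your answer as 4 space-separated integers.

Fragment 1: offset=10 data="NlyQ" -> buffer=??????????NlyQ??? -> prefix_len=0
Fragment 2: offset=5 data="BBrOg" -> buffer=?????BBrOgNlyQ??? -> prefix_len=0
Fragment 3: offset=0 data="KhizI" -> buffer=KhizIBBrOgNlyQ??? -> prefix_len=14
Fragment 4: offset=14 data="Ibb" -> buffer=KhizIBBrOgNlyQIbb -> prefix_len=17

Answer: 0 0 14 17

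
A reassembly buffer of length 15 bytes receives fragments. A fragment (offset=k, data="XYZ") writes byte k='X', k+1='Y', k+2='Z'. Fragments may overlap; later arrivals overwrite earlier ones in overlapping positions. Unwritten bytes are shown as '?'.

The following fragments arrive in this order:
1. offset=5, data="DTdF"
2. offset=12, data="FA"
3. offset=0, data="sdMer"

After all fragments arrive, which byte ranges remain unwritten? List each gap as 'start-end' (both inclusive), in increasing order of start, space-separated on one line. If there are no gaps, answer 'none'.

Fragment 1: offset=5 len=4
Fragment 2: offset=12 len=2
Fragment 3: offset=0 len=5
Gaps: 9-11 14-14

Answer: 9-11 14-14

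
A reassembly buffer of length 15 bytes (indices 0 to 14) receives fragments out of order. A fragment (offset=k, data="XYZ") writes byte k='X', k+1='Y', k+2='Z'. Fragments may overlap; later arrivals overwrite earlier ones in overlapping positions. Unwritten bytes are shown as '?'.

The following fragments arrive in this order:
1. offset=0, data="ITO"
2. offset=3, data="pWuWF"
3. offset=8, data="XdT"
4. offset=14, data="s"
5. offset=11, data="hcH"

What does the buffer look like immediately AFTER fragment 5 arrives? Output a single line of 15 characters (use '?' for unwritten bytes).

Answer: ITOpWuWFXdThcHs

Derivation:
Fragment 1: offset=0 data="ITO" -> buffer=ITO????????????
Fragment 2: offset=3 data="pWuWF" -> buffer=ITOpWuWF???????
Fragment 3: offset=8 data="XdT" -> buffer=ITOpWuWFXdT????
Fragment 4: offset=14 data="s" -> buffer=ITOpWuWFXdT???s
Fragment 5: offset=11 data="hcH" -> buffer=ITOpWuWFXdThcHs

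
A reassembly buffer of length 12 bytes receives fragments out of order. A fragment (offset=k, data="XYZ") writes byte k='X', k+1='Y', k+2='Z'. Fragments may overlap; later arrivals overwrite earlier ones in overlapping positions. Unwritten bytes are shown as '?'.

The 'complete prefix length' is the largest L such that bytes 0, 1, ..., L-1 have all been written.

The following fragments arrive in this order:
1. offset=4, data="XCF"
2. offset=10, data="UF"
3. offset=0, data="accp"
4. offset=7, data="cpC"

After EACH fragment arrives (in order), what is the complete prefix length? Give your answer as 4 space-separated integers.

Fragment 1: offset=4 data="XCF" -> buffer=????XCF????? -> prefix_len=0
Fragment 2: offset=10 data="UF" -> buffer=????XCF???UF -> prefix_len=0
Fragment 3: offset=0 data="accp" -> buffer=accpXCF???UF -> prefix_len=7
Fragment 4: offset=7 data="cpC" -> buffer=accpXCFcpCUF -> prefix_len=12

Answer: 0 0 7 12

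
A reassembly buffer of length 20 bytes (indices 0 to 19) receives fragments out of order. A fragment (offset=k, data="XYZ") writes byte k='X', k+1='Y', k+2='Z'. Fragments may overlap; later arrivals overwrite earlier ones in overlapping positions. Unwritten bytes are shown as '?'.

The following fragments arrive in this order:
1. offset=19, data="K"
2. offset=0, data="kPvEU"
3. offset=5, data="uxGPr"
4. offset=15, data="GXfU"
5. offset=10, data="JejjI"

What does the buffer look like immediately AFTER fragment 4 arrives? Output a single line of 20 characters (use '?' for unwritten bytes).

Answer: kPvEUuxGPr?????GXfUK

Derivation:
Fragment 1: offset=19 data="K" -> buffer=???????????????????K
Fragment 2: offset=0 data="kPvEU" -> buffer=kPvEU??????????????K
Fragment 3: offset=5 data="uxGPr" -> buffer=kPvEUuxGPr?????????K
Fragment 4: offset=15 data="GXfU" -> buffer=kPvEUuxGPr?????GXfUK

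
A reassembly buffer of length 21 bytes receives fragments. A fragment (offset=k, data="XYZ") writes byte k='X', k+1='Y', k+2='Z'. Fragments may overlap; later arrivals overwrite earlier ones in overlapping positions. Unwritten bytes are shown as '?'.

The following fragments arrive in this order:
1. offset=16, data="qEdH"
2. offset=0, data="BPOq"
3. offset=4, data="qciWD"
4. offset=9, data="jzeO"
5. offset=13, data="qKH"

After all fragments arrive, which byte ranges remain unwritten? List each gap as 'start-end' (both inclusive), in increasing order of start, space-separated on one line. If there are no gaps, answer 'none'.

Answer: 20-20

Derivation:
Fragment 1: offset=16 len=4
Fragment 2: offset=0 len=4
Fragment 3: offset=4 len=5
Fragment 4: offset=9 len=4
Fragment 5: offset=13 len=3
Gaps: 20-20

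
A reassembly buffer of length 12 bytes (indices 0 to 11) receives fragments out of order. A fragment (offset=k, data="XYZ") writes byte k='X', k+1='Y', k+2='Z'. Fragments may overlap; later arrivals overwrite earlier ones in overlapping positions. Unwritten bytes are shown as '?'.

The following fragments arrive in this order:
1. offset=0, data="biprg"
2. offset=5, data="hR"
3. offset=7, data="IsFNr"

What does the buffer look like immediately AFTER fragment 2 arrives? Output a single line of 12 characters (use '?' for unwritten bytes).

Fragment 1: offset=0 data="biprg" -> buffer=biprg???????
Fragment 2: offset=5 data="hR" -> buffer=biprghR?????

Answer: biprghR?????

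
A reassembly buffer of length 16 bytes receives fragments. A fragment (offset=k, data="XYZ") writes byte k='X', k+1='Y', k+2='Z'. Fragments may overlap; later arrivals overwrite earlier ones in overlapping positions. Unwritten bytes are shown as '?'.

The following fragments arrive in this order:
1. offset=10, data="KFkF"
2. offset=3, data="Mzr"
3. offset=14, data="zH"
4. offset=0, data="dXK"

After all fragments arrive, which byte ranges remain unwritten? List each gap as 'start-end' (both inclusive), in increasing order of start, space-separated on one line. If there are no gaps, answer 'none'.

Fragment 1: offset=10 len=4
Fragment 2: offset=3 len=3
Fragment 3: offset=14 len=2
Fragment 4: offset=0 len=3
Gaps: 6-9

Answer: 6-9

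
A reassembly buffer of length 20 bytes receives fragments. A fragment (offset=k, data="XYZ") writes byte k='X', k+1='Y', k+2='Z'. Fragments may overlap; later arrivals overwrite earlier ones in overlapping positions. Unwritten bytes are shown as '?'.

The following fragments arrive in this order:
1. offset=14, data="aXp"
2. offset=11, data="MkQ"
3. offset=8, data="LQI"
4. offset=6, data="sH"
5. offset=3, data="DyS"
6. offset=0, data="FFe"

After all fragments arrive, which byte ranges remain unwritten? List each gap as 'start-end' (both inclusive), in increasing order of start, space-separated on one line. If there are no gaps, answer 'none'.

Answer: 17-19

Derivation:
Fragment 1: offset=14 len=3
Fragment 2: offset=11 len=3
Fragment 3: offset=8 len=3
Fragment 4: offset=6 len=2
Fragment 5: offset=3 len=3
Fragment 6: offset=0 len=3
Gaps: 17-19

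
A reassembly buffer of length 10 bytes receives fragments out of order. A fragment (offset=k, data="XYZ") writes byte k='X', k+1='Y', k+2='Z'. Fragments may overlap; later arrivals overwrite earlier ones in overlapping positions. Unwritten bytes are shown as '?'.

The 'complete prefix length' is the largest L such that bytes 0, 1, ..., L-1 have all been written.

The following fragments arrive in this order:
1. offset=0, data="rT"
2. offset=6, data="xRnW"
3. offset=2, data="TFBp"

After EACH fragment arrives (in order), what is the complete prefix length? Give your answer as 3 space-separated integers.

Fragment 1: offset=0 data="rT" -> buffer=rT???????? -> prefix_len=2
Fragment 2: offset=6 data="xRnW" -> buffer=rT????xRnW -> prefix_len=2
Fragment 3: offset=2 data="TFBp" -> buffer=rTTFBpxRnW -> prefix_len=10

Answer: 2 2 10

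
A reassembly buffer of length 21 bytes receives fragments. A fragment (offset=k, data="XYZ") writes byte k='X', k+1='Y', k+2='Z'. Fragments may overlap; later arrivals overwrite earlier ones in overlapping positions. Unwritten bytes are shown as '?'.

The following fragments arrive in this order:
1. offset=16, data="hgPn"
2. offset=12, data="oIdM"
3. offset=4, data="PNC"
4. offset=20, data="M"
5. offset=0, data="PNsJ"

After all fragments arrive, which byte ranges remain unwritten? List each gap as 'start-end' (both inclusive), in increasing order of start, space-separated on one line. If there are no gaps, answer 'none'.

Fragment 1: offset=16 len=4
Fragment 2: offset=12 len=4
Fragment 3: offset=4 len=3
Fragment 4: offset=20 len=1
Fragment 5: offset=0 len=4
Gaps: 7-11

Answer: 7-11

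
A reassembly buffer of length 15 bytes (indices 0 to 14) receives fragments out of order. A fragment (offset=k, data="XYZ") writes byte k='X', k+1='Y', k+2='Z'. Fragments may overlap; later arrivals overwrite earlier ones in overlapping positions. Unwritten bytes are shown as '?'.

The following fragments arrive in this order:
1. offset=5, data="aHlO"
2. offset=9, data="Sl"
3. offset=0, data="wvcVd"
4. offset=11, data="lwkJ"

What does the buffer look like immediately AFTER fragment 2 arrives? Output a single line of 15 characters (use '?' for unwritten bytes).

Answer: ?????aHlOSl????

Derivation:
Fragment 1: offset=5 data="aHlO" -> buffer=?????aHlO??????
Fragment 2: offset=9 data="Sl" -> buffer=?????aHlOSl????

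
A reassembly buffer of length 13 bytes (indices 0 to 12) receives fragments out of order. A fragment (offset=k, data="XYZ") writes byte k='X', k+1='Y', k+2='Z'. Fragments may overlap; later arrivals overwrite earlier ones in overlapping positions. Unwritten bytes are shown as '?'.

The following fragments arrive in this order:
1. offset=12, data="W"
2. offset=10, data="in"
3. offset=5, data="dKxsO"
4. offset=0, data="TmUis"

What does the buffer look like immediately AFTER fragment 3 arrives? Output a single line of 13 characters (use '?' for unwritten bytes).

Answer: ?????dKxsOinW

Derivation:
Fragment 1: offset=12 data="W" -> buffer=????????????W
Fragment 2: offset=10 data="in" -> buffer=??????????inW
Fragment 3: offset=5 data="dKxsO" -> buffer=?????dKxsOinW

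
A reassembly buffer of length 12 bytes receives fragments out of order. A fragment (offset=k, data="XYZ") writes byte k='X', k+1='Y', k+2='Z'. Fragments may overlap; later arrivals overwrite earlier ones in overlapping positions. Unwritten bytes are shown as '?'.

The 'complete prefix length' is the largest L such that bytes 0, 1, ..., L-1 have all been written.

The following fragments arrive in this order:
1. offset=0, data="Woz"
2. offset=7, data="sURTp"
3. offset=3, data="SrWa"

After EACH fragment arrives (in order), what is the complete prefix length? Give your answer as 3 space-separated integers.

Fragment 1: offset=0 data="Woz" -> buffer=Woz????????? -> prefix_len=3
Fragment 2: offset=7 data="sURTp" -> buffer=Woz????sURTp -> prefix_len=3
Fragment 3: offset=3 data="SrWa" -> buffer=WozSrWasURTp -> prefix_len=12

Answer: 3 3 12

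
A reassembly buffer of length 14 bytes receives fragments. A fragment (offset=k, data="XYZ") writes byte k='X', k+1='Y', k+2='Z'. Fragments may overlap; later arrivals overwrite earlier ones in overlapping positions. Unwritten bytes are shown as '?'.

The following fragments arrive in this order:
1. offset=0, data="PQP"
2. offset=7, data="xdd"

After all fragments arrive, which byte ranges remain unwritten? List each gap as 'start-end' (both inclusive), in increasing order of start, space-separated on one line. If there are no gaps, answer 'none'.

Answer: 3-6 10-13

Derivation:
Fragment 1: offset=0 len=3
Fragment 2: offset=7 len=3
Gaps: 3-6 10-13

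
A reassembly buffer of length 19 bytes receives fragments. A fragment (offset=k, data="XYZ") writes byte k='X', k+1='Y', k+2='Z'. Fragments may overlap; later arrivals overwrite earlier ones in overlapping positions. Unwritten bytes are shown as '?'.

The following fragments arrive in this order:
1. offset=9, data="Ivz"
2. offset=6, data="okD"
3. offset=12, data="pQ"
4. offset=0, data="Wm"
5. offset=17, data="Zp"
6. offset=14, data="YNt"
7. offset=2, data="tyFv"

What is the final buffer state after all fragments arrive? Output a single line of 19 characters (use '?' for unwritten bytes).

Answer: WmtyFvokDIvzpQYNtZp

Derivation:
Fragment 1: offset=9 data="Ivz" -> buffer=?????????Ivz???????
Fragment 2: offset=6 data="okD" -> buffer=??????okDIvz???????
Fragment 3: offset=12 data="pQ" -> buffer=??????okDIvzpQ?????
Fragment 4: offset=0 data="Wm" -> buffer=Wm????okDIvzpQ?????
Fragment 5: offset=17 data="Zp" -> buffer=Wm????okDIvzpQ???Zp
Fragment 6: offset=14 data="YNt" -> buffer=Wm????okDIvzpQYNtZp
Fragment 7: offset=2 data="tyFv" -> buffer=WmtyFvokDIvzpQYNtZp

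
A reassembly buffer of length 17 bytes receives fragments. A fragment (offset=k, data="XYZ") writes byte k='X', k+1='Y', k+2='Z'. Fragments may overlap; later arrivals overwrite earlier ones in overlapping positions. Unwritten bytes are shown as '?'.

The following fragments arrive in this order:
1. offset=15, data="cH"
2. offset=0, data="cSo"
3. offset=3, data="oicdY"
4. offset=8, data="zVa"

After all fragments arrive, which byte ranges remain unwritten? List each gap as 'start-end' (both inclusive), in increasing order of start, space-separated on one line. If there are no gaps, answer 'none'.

Fragment 1: offset=15 len=2
Fragment 2: offset=0 len=3
Fragment 3: offset=3 len=5
Fragment 4: offset=8 len=3
Gaps: 11-14

Answer: 11-14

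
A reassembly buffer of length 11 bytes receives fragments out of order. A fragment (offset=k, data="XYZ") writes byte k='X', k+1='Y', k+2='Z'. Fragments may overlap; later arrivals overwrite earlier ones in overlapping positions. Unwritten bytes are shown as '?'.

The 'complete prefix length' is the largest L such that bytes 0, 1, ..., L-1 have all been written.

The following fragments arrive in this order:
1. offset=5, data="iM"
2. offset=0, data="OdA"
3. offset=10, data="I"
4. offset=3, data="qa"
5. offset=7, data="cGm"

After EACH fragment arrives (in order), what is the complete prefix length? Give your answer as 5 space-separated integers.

Fragment 1: offset=5 data="iM" -> buffer=?????iM???? -> prefix_len=0
Fragment 2: offset=0 data="OdA" -> buffer=OdA??iM???? -> prefix_len=3
Fragment 3: offset=10 data="I" -> buffer=OdA??iM???I -> prefix_len=3
Fragment 4: offset=3 data="qa" -> buffer=OdAqaiM???I -> prefix_len=7
Fragment 5: offset=7 data="cGm" -> buffer=OdAqaiMcGmI -> prefix_len=11

Answer: 0 3 3 7 11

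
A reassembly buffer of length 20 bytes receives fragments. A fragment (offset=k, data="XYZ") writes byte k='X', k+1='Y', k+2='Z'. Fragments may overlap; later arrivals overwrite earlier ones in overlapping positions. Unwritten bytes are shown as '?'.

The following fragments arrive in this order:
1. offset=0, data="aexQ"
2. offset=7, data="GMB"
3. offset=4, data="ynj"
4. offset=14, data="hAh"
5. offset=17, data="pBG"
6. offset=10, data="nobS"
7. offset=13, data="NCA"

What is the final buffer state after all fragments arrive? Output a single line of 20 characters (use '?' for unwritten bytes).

Fragment 1: offset=0 data="aexQ" -> buffer=aexQ????????????????
Fragment 2: offset=7 data="GMB" -> buffer=aexQ???GMB??????????
Fragment 3: offset=4 data="ynj" -> buffer=aexQynjGMB??????????
Fragment 4: offset=14 data="hAh" -> buffer=aexQynjGMB????hAh???
Fragment 5: offset=17 data="pBG" -> buffer=aexQynjGMB????hAhpBG
Fragment 6: offset=10 data="nobS" -> buffer=aexQynjGMBnobShAhpBG
Fragment 7: offset=13 data="NCA" -> buffer=aexQynjGMBnobNCAhpBG

Answer: aexQynjGMBnobNCAhpBG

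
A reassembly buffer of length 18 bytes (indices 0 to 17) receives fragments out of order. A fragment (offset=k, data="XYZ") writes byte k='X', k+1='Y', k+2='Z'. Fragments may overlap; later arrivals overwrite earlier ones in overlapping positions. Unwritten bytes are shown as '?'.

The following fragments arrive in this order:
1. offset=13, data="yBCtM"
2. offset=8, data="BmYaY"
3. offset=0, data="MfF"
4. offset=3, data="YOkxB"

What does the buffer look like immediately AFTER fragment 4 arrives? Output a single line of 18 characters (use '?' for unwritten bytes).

Fragment 1: offset=13 data="yBCtM" -> buffer=?????????????yBCtM
Fragment 2: offset=8 data="BmYaY" -> buffer=????????BmYaYyBCtM
Fragment 3: offset=0 data="MfF" -> buffer=MfF?????BmYaYyBCtM
Fragment 4: offset=3 data="YOkxB" -> buffer=MfFYOkxBBmYaYyBCtM

Answer: MfFYOkxBBmYaYyBCtM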